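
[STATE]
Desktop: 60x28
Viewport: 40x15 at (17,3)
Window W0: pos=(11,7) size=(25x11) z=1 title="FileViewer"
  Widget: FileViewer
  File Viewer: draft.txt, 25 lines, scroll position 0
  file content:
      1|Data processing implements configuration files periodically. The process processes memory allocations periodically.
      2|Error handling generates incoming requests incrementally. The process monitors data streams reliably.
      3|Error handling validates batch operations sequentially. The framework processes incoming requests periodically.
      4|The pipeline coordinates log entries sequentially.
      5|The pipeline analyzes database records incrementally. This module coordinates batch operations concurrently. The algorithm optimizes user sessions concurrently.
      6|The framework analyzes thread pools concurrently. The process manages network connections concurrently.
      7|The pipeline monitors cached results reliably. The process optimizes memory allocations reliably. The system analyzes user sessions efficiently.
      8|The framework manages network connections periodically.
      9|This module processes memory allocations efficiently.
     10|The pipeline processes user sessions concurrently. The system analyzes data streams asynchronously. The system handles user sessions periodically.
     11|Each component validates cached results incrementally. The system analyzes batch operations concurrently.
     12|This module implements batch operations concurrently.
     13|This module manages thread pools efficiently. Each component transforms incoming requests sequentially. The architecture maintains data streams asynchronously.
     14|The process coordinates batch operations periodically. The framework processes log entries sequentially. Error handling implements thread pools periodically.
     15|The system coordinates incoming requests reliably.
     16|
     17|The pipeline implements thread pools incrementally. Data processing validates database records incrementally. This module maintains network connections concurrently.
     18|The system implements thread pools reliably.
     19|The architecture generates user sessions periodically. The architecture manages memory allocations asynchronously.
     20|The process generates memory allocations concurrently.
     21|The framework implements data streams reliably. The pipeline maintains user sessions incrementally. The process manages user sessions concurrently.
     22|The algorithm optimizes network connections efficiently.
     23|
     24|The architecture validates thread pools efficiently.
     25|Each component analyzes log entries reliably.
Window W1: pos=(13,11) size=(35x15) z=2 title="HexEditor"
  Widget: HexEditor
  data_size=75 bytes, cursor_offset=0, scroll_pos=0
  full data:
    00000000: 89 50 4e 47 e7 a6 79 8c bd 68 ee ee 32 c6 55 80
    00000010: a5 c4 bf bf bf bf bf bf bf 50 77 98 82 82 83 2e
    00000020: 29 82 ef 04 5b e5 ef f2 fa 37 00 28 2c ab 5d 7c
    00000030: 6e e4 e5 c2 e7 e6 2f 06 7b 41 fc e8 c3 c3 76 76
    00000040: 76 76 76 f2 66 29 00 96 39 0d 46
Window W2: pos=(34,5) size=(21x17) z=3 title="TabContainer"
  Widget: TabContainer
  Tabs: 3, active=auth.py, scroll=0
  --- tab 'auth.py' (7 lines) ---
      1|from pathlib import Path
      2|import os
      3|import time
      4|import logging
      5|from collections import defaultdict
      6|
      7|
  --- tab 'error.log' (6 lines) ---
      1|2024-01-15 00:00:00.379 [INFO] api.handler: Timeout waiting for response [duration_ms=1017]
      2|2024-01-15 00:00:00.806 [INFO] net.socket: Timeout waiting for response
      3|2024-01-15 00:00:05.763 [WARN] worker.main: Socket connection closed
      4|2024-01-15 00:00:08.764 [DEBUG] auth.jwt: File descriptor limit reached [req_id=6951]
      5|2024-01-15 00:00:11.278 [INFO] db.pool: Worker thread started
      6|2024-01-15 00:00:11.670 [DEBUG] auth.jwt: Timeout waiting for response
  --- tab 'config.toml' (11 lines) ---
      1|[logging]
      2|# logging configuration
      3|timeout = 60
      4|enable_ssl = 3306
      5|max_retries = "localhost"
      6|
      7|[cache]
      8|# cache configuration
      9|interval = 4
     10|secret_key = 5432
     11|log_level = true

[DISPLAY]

                                        
                                        
                 ┏━━━━━━━━━━━━━━━━━━━┓  
                 ┃ TabContainer      ┃  
━━━━━━━━━━━━━━━━━┠───────────────────┨  
Viewer           ┃[auth.py]│ error.lo┃  
─────────────────┃───────────────────┃  
processing implem┃from pathlib import┃  
━━━━━━━━━━━━━━━━━┃import os          ┃  
xEditor          ┃import time        ┃  
─────────────────┃import logging     ┃  
00000  89 50 4e 4┃from collections im┃  
00010  a5 c4 bf b┃                   ┃  
00020  29 82 ef 0┃                   ┃  
00030  6e e4 e5 c┃                   ┃  


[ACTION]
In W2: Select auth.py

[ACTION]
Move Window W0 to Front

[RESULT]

                                        
                                        
                 ┏━━━━━━━━━━━━━━━━━━━┓  
                 ┃ TabContainer      ┃  
━━━━━━━━━━━━━━━━━━┓──────────────────┨  
Viewer            ┃auth.py]│ error.lo┃  
──────────────────┨──────────────────┃  
processing implem▲┃rom pathlib import┃  
 handling generat█┃mport os          ┃  
 handling validat░┃mport time        ┃  
ipeline coordinat░┃mport logging     ┃  
ipeline analyzes ░┃rom collections im┃  
ramework analyzes░┃                  ┃  
ipeline monitors ▼┃                  ┃  
━━━━━━━━━━━━━━━━━━┛                  ┃  


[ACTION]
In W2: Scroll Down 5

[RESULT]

                                        
                                        
                 ┏━━━━━━━━━━━━━━━━━━━┓  
                 ┃ TabContainer      ┃  
━━━━━━━━━━━━━━━━━━┓──────────────────┨  
Viewer            ┃auth.py]│ error.lo┃  
──────────────────┨──────────────────┃  
processing implem▲┃                  ┃  
 handling generat█┃                  ┃  
 handling validat░┃                  ┃  
ipeline coordinat░┃                  ┃  
ipeline analyzes ░┃                  ┃  
ramework analyzes░┃                  ┃  
ipeline monitors ▼┃                  ┃  
━━━━━━━━━━━━━━━━━━┛                  ┃  


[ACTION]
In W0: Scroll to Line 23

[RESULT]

                                        
                                        
                 ┏━━━━━━━━━━━━━━━━━━━┓  
                 ┃ TabContainer      ┃  
━━━━━━━━━━━━━━━━━━┓──────────────────┨  
Viewer            ┃auth.py]│ error.lo┃  
──────────────────┨──────────────────┃  
rchitecture gener▲┃                  ┃  
rocess generates ░┃                  ┃  
ramework implemen░┃                  ┃  
lgorithm optimize░┃                  ┃  
                 ░┃                  ┃  
rchitecture valid█┃                  ┃  
component analyze▼┃                  ┃  
━━━━━━━━━━━━━━━━━━┛                  ┃  


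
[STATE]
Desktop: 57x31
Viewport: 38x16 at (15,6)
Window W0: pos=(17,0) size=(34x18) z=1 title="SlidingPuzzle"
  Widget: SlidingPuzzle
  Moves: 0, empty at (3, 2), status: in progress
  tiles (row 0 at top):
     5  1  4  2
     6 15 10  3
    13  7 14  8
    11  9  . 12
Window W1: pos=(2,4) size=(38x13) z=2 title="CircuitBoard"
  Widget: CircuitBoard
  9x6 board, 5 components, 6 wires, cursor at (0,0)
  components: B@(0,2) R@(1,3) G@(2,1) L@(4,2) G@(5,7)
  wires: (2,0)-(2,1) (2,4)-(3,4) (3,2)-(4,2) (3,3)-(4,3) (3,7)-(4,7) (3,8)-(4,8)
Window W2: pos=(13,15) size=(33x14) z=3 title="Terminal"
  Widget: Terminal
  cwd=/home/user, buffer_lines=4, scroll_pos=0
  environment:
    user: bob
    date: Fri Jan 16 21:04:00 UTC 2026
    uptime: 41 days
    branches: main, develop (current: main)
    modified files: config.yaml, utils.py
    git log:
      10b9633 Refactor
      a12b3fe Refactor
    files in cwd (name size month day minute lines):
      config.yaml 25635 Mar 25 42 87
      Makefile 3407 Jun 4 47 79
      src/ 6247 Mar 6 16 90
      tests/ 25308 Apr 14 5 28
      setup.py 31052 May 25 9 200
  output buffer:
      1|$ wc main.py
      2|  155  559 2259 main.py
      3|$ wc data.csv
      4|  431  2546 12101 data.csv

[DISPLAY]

────────────────────────┨          ┃  
 5 6 7 8                ┃          ┃  
B                       ┃          ┃  
                        ┃          ┃  
    R                   ┃          ┃  
                        ┃          ┃  
        ·               ┃          ┃  
        │               ┃          ┃  
·   ·   ·           ·   ┃          ┃  
━━━━━━━━━━━━━━━━━━━━━━━━━━━━━━┓    ┃  
Terminal                      ┃    ┃  
──────────────────────────────┨━━━━┛  
 wc main.py                   ┃       
 155  559 2259 main.py        ┃       
 wc data.csv                  ┃       
 431  2546 12101 data.csv     ┃       


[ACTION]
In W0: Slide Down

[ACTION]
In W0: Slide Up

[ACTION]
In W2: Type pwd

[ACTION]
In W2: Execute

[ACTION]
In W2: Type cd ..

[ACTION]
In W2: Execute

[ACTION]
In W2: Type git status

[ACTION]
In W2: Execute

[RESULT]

────────────────────────┨          ┃  
 5 6 7 8                ┃          ┃  
B                       ┃          ┃  
                        ┃          ┃  
    R                   ┃          ┃  
                        ┃          ┃  
        ·               ┃          ┃  
        │               ┃          ┃  
·   ·   ·           ·   ┃          ┃  
━━━━━━━━━━━━━━━━━━━━━━━━━━━━━━┓    ┃  
Terminal                      ┃    ┃  
──────────────────────────────┨━━━━┛  
home/user                     ┃       
 cd ..                        ┃       
                              ┃       
 git status                   ┃       


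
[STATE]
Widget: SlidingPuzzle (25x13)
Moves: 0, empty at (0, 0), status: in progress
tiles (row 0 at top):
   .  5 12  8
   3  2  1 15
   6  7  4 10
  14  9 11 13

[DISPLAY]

┌────┬────┬────┬────┐    
│    │  5 │ 12 │  8 │    
├────┼────┼────┼────┤    
│  3 │  2 │  1 │ 15 │    
├────┼────┼────┼────┤    
│  6 │  7 │  4 │ 10 │    
├────┼────┼────┼────┤    
│ 14 │  9 │ 11 │ 13 │    
└────┴────┴────┴────┘    
Moves: 0                 
                         
                         
                         


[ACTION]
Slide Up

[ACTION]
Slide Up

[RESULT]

┌────┬────┬────┬────┐    
│  3 │  5 │ 12 │  8 │    
├────┼────┼────┼────┤    
│  6 │  2 │  1 │ 15 │    
├────┼────┼────┼────┤    
│    │  7 │  4 │ 10 │    
├────┼────┼────┼────┤    
│ 14 │  9 │ 11 │ 13 │    
└────┴────┴────┴────┘    
Moves: 2                 
                         
                         
                         


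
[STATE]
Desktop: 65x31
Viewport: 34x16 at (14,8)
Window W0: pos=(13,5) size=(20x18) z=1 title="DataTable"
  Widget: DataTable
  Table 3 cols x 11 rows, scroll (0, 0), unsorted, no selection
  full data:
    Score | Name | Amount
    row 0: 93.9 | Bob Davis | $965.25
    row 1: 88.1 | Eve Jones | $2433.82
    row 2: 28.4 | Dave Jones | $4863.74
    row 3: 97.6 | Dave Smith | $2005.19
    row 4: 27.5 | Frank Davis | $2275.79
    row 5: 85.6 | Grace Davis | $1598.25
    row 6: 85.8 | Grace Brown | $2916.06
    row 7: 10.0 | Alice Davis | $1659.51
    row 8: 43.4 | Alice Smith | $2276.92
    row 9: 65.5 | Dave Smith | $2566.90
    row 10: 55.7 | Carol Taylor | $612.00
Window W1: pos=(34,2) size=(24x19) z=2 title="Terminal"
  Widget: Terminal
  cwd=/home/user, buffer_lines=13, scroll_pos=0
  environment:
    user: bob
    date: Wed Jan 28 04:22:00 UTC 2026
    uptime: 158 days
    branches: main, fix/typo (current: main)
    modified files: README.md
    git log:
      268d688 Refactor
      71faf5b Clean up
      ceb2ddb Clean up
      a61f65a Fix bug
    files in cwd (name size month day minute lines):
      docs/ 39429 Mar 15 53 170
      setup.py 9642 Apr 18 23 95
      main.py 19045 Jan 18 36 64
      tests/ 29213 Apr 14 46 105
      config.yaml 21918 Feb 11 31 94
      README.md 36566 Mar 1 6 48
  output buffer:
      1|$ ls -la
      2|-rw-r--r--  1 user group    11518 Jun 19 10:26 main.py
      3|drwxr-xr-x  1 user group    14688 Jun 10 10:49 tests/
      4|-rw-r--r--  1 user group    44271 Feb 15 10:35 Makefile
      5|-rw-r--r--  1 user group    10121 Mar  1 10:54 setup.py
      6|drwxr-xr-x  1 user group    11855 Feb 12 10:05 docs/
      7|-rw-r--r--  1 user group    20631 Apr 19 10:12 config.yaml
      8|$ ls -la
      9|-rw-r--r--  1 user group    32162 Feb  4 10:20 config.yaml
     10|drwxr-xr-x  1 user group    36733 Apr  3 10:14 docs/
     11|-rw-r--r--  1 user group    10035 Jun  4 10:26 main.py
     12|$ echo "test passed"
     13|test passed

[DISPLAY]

Score│Name        ┃ ┃-rw-r--r--  1
─────┼────────────┃ ┃-rw-r--r--  1
93.9 │Bob Davis   ┃ ┃drwxr-xr-x  1
88.1 │Eve Jones   ┃ ┃-rw-r--r--  1
28.4 │Dave Jones  ┃ ┃$ ls -la     
97.6 │Dave Smith  ┃ ┃-rw-r--r--  1
27.5 │Frank Davis ┃ ┃drwxr-xr-x  1
85.6 │Grace Davis ┃ ┃-rw-r--r--  1
85.8 │Grace Brown ┃ ┃$ echo "test 
10.0 │Alice Davis ┃ ┃test passed  
43.4 │Alice Smith ┃ ┃$ █          
65.5 │Dave Smith  ┃ ┃             
55.7 │Carol Taylor┃ ┗━━━━━━━━━━━━━
                  ┃               
━━━━━━━━━━━━━━━━━━┛               
                                  


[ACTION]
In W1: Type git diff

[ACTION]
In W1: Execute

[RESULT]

Score│Name        ┃ ┃drwxr-xr-x  1
─────┼────────────┃ ┃-rw-r--r--  1
93.9 │Bob Davis   ┃ ┃$ echo "test 
88.1 │Eve Jones   ┃ ┃test passed  
28.4 │Dave Jones  ┃ ┃$ git diff   
97.6 │Dave Smith  ┃ ┃diff --git a/
27.5 │Frank Davis ┃ ┃--- a/main.py
85.6 │Grace Davis ┃ ┃+++ b/main.py
85.8 │Grace Brown ┃ ┃@@ -1,3 +1,4 
10.0 │Alice Davis ┃ ┃+# updated   
43.4 │Alice Smith ┃ ┃ import sys  
65.5 │Dave Smith  ┃ ┃$ █          
55.7 │Carol Taylor┃ ┗━━━━━━━━━━━━━
                  ┃               
━━━━━━━━━━━━━━━━━━┛               
                                  


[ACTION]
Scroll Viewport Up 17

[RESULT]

                                  
                                  
                    ┏━━━━━━━━━━━━━
                    ┃ Terminal    
                    ┠─────────────
━━━━━━━━━━━━━━━━━━┓ ┃-rw-r--r--  1
 DataTable        ┃ ┃$ ls -la     
──────────────────┨ ┃-rw-r--r--  1
Score│Name        ┃ ┃drwxr-xr-x  1
─────┼────────────┃ ┃-rw-r--r--  1
93.9 │Bob Davis   ┃ ┃$ echo "test 
88.1 │Eve Jones   ┃ ┃test passed  
28.4 │Dave Jones  ┃ ┃$ git diff   
97.6 │Dave Smith  ┃ ┃diff --git a/
27.5 │Frank Davis ┃ ┃--- a/main.py
85.6 │Grace Davis ┃ ┃+++ b/main.py


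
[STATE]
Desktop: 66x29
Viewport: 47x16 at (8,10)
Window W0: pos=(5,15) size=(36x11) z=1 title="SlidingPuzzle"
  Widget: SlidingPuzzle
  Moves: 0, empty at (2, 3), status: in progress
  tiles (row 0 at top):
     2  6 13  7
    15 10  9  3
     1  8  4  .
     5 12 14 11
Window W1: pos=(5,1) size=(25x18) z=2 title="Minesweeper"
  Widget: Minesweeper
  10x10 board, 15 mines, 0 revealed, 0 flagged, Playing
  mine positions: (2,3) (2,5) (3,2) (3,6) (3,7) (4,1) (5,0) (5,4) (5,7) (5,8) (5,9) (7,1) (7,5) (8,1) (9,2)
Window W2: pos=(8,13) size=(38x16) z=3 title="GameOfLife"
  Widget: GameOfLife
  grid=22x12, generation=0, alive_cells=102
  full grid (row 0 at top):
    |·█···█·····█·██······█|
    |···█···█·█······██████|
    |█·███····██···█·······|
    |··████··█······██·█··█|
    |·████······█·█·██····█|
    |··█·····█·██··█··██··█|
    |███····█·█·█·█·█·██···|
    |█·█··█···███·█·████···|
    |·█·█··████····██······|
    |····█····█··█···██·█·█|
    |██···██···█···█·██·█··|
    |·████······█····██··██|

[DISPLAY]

■■■■■■■■             ┃                         
■■■■■■■■             ┃                         
■■■■■■■■             ┃                         
┏━━━━━━━━━━━━━━━━━━━━━━━━━━━━━━━━━━━━┓         
┃ GameOfLife                         ┃         
┠────────────────────────────────────┨         
┃Gen: 0                              ┃         
┃·█···█·····█·██······█              ┃         
┃···█···█·█······██████              ┃         
┃█·███····██···█·······              ┃         
┃··████··█······██·█··█              ┃         
┃·████······█·█·██····█              ┃         
┃··█·····█·██··█··██··█              ┃         
┃███····█·█·█·█·█·██···              ┃         
┃█·█··█···███·█·████···              ┃         
┃·█·█··████····██······              ┃         


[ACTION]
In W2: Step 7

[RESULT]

■■■■■■■■             ┃                         
■■■■■■■■             ┃                         
■■■■■■■■             ┃                         
┏━━━━━━━━━━━━━━━━━━━━━━━━━━━━━━━━━━━━┓         
┃ GameOfLife                         ┃         
┠────────────────────────────────────┨         
┃Gen: 7                              ┃         
┃······················              ┃         
┃·········█·······█·██·              ┃         
┃········██·······█····              ┃         
┃····█··█··█···███···█·              ┃         
┃·█······█████·█████·█·              ┃         
┃██·██··█████··█·█···█·              ┃         
┃·█··█··█····█·█····██·              ┃         
┃·██··██············█··              ┃         
┃··█████···············              ┃         


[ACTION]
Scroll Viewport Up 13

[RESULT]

                                               
━━━━━━━━━━━━━━━━━━━━━┓                         
inesweeper           ┃                         
─────────────────────┨                         
■■■■■■■■             ┃                         
■■■■■■■■             ┃                         
■■■■■■■■             ┃                         
■■■■■■■■             ┃                         
■■■■■■■■             ┃                         
■■■■■■■■             ┃                         
■■■■■■■■             ┃                         
■■■■■■■■             ┃                         
■■■■■■■■             ┃                         
┏━━━━━━━━━━━━━━━━━━━━━━━━━━━━━━━━━━━━┓         
┃ GameOfLife                         ┃         
┠────────────────────────────────────┨         


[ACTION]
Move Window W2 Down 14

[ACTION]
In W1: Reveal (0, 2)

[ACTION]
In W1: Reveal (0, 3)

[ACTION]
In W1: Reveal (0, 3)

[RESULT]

                                               
━━━━━━━━━━━━━━━━━━━━━┓                         
inesweeper           ┃                         
─────────────────────┨                         
                     ┃                         
11211                ┃                         
2■■■321              ┃                         
■■■■■■1              ┃                         
■■■■■■42             ┃                         
■■■■■■■■             ┃                         
■■■■■■■■             ┃                         
■■■■■■■■             ┃                         
■■■■■■■■             ┃                         
┏━━━━━━━━━━━━━━━━━━━━━━━━━━━━━━━━━━━━┓         
┃ GameOfLife                         ┃         
┠────────────────────────────────────┨         


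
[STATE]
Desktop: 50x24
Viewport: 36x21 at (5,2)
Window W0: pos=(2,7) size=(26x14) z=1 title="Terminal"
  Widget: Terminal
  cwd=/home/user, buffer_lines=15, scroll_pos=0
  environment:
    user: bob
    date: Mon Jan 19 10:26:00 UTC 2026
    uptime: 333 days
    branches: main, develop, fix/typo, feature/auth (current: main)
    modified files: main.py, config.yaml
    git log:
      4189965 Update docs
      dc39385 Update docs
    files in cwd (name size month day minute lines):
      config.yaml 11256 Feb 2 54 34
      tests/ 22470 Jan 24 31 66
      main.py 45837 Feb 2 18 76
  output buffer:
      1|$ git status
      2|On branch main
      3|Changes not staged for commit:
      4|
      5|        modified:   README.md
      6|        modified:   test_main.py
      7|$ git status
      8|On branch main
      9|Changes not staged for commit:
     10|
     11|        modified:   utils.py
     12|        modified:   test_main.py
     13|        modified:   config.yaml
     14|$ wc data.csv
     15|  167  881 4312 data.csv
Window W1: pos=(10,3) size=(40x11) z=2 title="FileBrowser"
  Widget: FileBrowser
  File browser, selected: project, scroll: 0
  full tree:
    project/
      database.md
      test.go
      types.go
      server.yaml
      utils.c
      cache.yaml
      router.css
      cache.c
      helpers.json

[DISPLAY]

                                    
     ┏━━━━━━━━━━━━━━━━━━━━━━━━━━━━━━
     ┃ FileBrowser                  
     ┠──────────────────────────────
     ┃> [-] project/                
━━━━━┃    database.md               
ermin┃    test.go                   
─────┃    types.go                  
git s┃    server.yaml               
 bran┃    utils.c                   
anges┃    cache.yaml                
     ┗━━━━━━━━━━━━━━━━━━━━━━━━━━━━━━
      modified:   READ┃             
      modified:   test┃             
git status            ┃             
 branch main          ┃             
anges not staged for c┃             
                      ┃             
━━━━━━━━━━━━━━━━━━━━━━┛             
                                    
                                    


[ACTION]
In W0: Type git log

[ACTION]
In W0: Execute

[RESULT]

                                    
     ┏━━━━━━━━━━━━━━━━━━━━━━━━━━━━━━
     ┃ FileBrowser                  
     ┠──────────────────────────────
     ┃> [-] project/                
━━━━━┃    database.md               
ermin┃    test.go                   
─────┃    types.go                  
     ┃    server.yaml               
     ┃    utils.c                   
     ┃    cache.yaml                
     ┗━━━━━━━━━━━━━━━━━━━━━━━━━━━━━━
wc data.csv           ┃             
167  881 4312 data.csv┃             
git log               ┃             
89965 Update docs     ┃             
39385 Update docs     ┃             
█                     ┃             
━━━━━━━━━━━━━━━━━━━━━━┛             
                                    
                                    


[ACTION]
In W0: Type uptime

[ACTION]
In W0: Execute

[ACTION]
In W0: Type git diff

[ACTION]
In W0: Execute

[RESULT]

                                    
     ┏━━━━━━━━━━━━━━━━━━━━━━━━━━━━━━
     ┃ FileBrowser                  
     ┠──────────────────────────────
     ┃> [-] project/                
━━━━━┃    database.md               
ermin┃    test.go                   
─────┃    types.go                  
uptim┃    server.yaml               
0:00 ┃    utils.c                   
git d┃    cache.yaml                
ff --┗━━━━━━━━━━━━━━━━━━━━━━━━━━━━━━
- a/main.py           ┃             
+ b/main.py           ┃             
 -1,3 +1,4 @@         ┃             
 updated              ┃             
mport sys             ┃             
█                     ┃             
━━━━━━━━━━━━━━━━━━━━━━┛             
                                    
                                    


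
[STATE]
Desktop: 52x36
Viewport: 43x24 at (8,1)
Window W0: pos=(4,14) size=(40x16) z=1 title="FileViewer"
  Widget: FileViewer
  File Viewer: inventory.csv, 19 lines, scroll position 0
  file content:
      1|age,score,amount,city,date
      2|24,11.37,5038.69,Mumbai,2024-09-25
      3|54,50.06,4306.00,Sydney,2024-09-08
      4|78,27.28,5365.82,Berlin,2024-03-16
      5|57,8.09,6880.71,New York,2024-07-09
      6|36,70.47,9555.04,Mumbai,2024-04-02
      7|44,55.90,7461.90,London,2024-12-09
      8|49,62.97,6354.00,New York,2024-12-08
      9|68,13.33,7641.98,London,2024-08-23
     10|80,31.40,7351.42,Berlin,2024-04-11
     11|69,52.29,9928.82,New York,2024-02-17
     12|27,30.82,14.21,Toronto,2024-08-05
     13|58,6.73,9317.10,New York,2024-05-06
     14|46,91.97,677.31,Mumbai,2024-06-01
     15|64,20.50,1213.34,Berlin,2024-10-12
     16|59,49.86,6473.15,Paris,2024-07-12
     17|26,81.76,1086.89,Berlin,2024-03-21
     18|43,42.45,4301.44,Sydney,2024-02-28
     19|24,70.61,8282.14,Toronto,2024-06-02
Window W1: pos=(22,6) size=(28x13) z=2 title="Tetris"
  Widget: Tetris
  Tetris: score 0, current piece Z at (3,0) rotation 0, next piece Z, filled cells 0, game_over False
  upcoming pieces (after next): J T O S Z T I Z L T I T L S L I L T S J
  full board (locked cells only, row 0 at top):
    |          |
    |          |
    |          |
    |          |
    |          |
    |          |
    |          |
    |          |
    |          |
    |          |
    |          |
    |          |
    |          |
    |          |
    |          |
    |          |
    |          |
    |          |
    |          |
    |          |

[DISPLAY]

                                           
                                           
                                           
                                           
                                           
              ┏━━━━━━━━━━━━━━━━━━━━━━━━━━┓ 
              ┃ Tetris                   ┃ 
              ┠──────────────────────────┨ 
              ┃          │Next:          ┃ 
              ┃          │▓▓             ┃ 
              ┃          │ ▓▓            ┃ 
              ┃          │               ┃ 
              ┃          │               ┃ 
━━━━━━━━━━━━━━┃          │               ┃ 
leViewer      ┃          │Score:         ┃ 
──────────────┃          │0              ┃ 
,score,amount,┃          │               ┃ 
11.37,5038.69,┗━━━━━━━━━━━━━━━━━━━━━━━━━━┛ 
50.06,4306.00,Sydney,2024-09-08   ░┃       
27.28,5365.82,Berlin,2024-03-16   ░┃       
8.09,6880.71,New York,2024-07-09  ░┃       
70.47,9555.04,Mumbai,2024-04-02   ░┃       
55.90,7461.90,London,2024-12-09   ░┃       
62.97,6354.00,New York,2024-12-08 ░┃       


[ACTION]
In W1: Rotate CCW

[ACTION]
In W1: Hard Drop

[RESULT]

                                           
                                           
                                           
                                           
                                           
              ┏━━━━━━━━━━━━━━━━━━━━━━━━━━┓ 
              ┃ Tetris                   ┃ 
              ┠──────────────────────────┨ 
              ┃          │Next:          ┃ 
              ┃          │█              ┃ 
              ┃          │███            ┃ 
              ┃          │               ┃ 
              ┃          │               ┃ 
━━━━━━━━━━━━━━┃          │               ┃ 
leViewer      ┃    ▓     │Score:         ┃ 
──────────────┃   ▓▓     │0              ┃ 
,score,amount,┃   ▓      │               ┃ 
11.37,5038.69,┗━━━━━━━━━━━━━━━━━━━━━━━━━━┛ 
50.06,4306.00,Sydney,2024-09-08   ░┃       
27.28,5365.82,Berlin,2024-03-16   ░┃       
8.09,6880.71,New York,2024-07-09  ░┃       
70.47,9555.04,Mumbai,2024-04-02   ░┃       
55.90,7461.90,London,2024-12-09   ░┃       
62.97,6354.00,New York,2024-12-08 ░┃       


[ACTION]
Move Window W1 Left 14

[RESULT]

                                           
                                           
                                           
                                           
                                           
┏━━━━━━━━━━━━━━━━━━━━━━━━━━┓               
┃ Tetris                   ┃               
┠──────────────────────────┨               
┃          │Next:          ┃               
┃          │█              ┃               
┃          │███            ┃               
┃          │               ┃               
┃          │               ┃               
┃          │               ┃━━━━━━━┓       
┃    ▓     │Score:         ┃       ┃       
┃   ▓▓     │0              ┃───────┨       
┃   ▓      │               ┃      ▲┃       
┗━━━━━━━━━━━━━━━━━━━━━━━━━━┛-25   █┃       
50.06,4306.00,Sydney,2024-09-08   ░┃       
27.28,5365.82,Berlin,2024-03-16   ░┃       
8.09,6880.71,New York,2024-07-09  ░┃       
70.47,9555.04,Mumbai,2024-04-02   ░┃       
55.90,7461.90,London,2024-12-09   ░┃       
62.97,6354.00,New York,2024-12-08 ░┃       


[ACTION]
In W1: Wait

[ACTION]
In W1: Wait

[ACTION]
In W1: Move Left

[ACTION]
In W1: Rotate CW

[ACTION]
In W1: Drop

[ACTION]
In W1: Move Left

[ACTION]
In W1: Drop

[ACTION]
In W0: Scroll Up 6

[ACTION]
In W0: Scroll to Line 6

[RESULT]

                                           
                                           
                                           
                                           
                                           
┏━━━━━━━━━━━━━━━━━━━━━━━━━━┓               
┃ Tetris                   ┃               
┠──────────────────────────┨               
┃          │Next:          ┃               
┃          │█              ┃               
┃          │███            ┃               
┃          │               ┃               
┃          │               ┃               
┃          │               ┃━━━━━━━┓       
┃    ▓     │Score:         ┃       ┃       
┃   ▓▓     │0              ┃───────┨       
┃   ▓      │               ┃-02   ▲┃       
┗━━━━━━━━━━━━━━━━━━━━━━━━━━┛-09   ░┃       
62.97,6354.00,New York,2024-12-08 ░┃       
13.33,7641.98,London,2024-08-23   ░┃       
31.40,7351.42,Berlin,2024-04-11   ░┃       
52.29,9928.82,New York,2024-02-17 ░┃       
30.82,14.21,Toronto,2024-08-05    ░┃       
6.73,9317.10,New York,2024-05-06  ░┃       


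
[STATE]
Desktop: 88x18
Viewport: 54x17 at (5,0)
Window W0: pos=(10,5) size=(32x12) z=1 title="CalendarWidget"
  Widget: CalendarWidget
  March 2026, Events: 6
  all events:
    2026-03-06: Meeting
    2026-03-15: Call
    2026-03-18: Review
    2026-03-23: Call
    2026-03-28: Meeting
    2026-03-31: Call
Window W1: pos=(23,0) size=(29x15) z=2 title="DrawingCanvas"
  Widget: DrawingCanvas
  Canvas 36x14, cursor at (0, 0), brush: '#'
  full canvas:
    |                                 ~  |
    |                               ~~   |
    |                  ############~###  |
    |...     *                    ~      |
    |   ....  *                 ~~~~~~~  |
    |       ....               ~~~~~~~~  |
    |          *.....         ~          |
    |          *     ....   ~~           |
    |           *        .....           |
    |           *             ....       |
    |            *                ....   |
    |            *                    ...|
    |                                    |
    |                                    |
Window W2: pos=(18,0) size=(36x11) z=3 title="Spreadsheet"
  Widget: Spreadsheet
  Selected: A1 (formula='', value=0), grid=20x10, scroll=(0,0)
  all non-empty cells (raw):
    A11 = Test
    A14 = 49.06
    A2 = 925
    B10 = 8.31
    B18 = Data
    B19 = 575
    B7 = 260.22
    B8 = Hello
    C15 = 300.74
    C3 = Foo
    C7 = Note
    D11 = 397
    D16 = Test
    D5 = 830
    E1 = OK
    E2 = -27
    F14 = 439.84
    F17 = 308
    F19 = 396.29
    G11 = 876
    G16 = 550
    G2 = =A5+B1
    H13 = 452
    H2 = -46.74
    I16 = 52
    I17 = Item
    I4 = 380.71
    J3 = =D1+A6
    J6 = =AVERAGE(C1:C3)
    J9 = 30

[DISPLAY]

             ┏━━━━━━━━━━━━━━━━━━━━━━━━━━━━━━━━━━┓     
             ┃ Spreadsheet                      ┃     
             ┠──────────────────────────────────┨     
             ┃A1:                               ┃     
             ┃       A       B       C       D  ┃     
     ┏━━━━━━━┃----------------------------------┃     
     ┃ Calend┃  1      [0]       0       0      ┃     
     ┠───────┃  2      925       0       0      ┃     
     ┃       ┃  3        0       0Foo           ┃     
     ┃Mo Tu W┃  4        0       0       0      ┃     
     ┃       ┗━━━━━━━━━━━━━━━━━━━━━━━━━━━━━━━━━━┛     
     ┃ 2  3  4  5 ┃           *        .....  ┃       
     ┃ 9 10 11 12 ┃           *             ..┃       
     ┃16 17 18* 19┃            *              ┃       
     ┃23* 24 25 26┗━━━━━━━━━━━━━━━━━━━━━━━━━━━┛       
     ┃30 31*                        ┃                 
     ┗━━━━━━━━━━━━━━━━━━━━━━━━━━━━━━┛                 


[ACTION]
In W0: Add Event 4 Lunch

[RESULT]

             ┏━━━━━━━━━━━━━━━━━━━━━━━━━━━━━━━━━━┓     
             ┃ Spreadsheet                      ┃     
             ┠──────────────────────────────────┨     
             ┃A1:                               ┃     
             ┃       A       B       C       D  ┃     
     ┏━━━━━━━┃----------------------------------┃     
     ┃ Calend┃  1      [0]       0       0      ┃     
     ┠───────┃  2      925       0       0      ┃     
     ┃       ┃  3        0       0Foo           ┃     
     ┃Mo Tu W┃  4        0       0       0      ┃     
     ┃       ┗━━━━━━━━━━━━━━━━━━━━━━━━━━━━━━━━━━┛     
     ┃ 2  3  4*  5┃           *        .....  ┃       
     ┃ 9 10 11 12 ┃           *             ..┃       
     ┃16 17 18* 19┃            *              ┃       
     ┃23* 24 25 26┗━━━━━━━━━━━━━━━━━━━━━━━━━━━┛       
     ┃30 31*                        ┃                 
     ┗━━━━━━━━━━━━━━━━━━━━━━━━━━━━━━┛                 


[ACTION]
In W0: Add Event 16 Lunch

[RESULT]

             ┏━━━━━━━━━━━━━━━━━━━━━━━━━━━━━━━━━━┓     
             ┃ Spreadsheet                      ┃     
             ┠──────────────────────────────────┨     
             ┃A1:                               ┃     
             ┃       A       B       C       D  ┃     
     ┏━━━━━━━┃----------------------------------┃     
     ┃ Calend┃  1      [0]       0       0      ┃     
     ┠───────┃  2      925       0       0      ┃     
     ┃       ┃  3        0       0Foo           ┃     
     ┃Mo Tu W┃  4        0       0       0      ┃     
     ┃       ┗━━━━━━━━━━━━━━━━━━━━━━━━━━━━━━━━━━┛     
     ┃ 2  3  4*  5┃           *        .....  ┃       
     ┃ 9 10 11 12 ┃           *             ..┃       
     ┃16* 17 18* 1┃            *              ┃       
     ┃23* 24 25 26┗━━━━━━━━━━━━━━━━━━━━━━━━━━━┛       
     ┃30 31*                        ┃                 
     ┗━━━━━━━━━━━━━━━━━━━━━━━━━━━━━━┛                 


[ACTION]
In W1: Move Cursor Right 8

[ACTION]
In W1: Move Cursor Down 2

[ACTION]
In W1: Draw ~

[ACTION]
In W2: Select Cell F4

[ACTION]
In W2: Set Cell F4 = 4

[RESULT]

             ┏━━━━━━━━━━━━━━━━━━━━━━━━━━━━━━━━━━┓     
             ┃ Spreadsheet                      ┃     
             ┠──────────────────────────────────┨     
             ┃F4: 4                             ┃     
             ┃       A       B       C       D  ┃     
     ┏━━━━━━━┃----------------------------------┃     
     ┃ Calend┃  1        0       0       0      ┃     
     ┠───────┃  2      925       0       0      ┃     
     ┃       ┃  3        0       0Foo           ┃     
     ┃Mo Tu W┃  4        0       0       0      ┃     
     ┃       ┗━━━━━━━━━━━━━━━━━━━━━━━━━━━━━━━━━━┛     
     ┃ 2  3  4*  5┃           *        .....  ┃       
     ┃ 9 10 11 12 ┃           *             ..┃       
     ┃16* 17 18* 1┃            *              ┃       
     ┃23* 24 25 26┗━━━━━━━━━━━━━━━━━━━━━━━━━━━┛       
     ┃30 31*                        ┃                 
     ┗━━━━━━━━━━━━━━━━━━━━━━━━━━━━━━┛                 
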